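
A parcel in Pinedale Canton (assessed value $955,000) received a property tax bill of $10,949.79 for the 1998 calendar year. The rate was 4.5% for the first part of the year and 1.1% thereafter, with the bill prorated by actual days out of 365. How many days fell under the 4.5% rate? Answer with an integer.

5 days

Let d = days at the first rate; then 365 − d days at the second rate.
$955,000 × [4.5%·d + 1.1%·(365−d)] / 365 = $10,949.79
Solving gives d = 5, so the new rate took effect on 6 January 1998.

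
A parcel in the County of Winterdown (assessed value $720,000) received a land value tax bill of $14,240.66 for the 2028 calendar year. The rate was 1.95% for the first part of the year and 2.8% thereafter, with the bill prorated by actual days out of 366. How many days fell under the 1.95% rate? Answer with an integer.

354 days

Let d = days at the first rate; then 366 − d days at the second rate.
$720,000 × [1.95%·d + 2.8%·(366−d)] / 366 = $14,240.66
Solving gives d = 354, so the new rate took effect on December 20, 2028.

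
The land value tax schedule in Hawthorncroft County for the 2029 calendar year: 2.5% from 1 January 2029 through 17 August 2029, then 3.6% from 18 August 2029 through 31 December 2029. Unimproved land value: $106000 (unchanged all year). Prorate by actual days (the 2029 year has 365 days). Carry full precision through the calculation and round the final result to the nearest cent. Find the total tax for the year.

$3084.45

1 January – 17 August 2029: 229 days at 2.5% → $106000 × 2.5% × 229/365 = $1662.6027
18 August – 31 December 2029: 136 days at 3.6% → $106000 × 3.6% × 136/365 = $1421.8521
Total = $3084.4548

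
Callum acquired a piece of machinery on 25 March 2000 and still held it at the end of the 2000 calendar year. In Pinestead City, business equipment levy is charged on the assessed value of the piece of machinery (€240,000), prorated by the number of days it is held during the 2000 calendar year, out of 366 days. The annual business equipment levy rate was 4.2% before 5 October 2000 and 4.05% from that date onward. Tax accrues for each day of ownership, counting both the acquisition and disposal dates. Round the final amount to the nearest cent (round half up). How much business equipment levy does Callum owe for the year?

25 March – 4 October 2000: 194 days at 4.2% → €240,000 × 4.2% × 194/366 = €5,342.9508
5 October – 31 December 2000: 88 days at 4.05% → €240,000 × 4.05% × 88/366 = €2,337.0492
Total = €7,680.0000

€7,680.00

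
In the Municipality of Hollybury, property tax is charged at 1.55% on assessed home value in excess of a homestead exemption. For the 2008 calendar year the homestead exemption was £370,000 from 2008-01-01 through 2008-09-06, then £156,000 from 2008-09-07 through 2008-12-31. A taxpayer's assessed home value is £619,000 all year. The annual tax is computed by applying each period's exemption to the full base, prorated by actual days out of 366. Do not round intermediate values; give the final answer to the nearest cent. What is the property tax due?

£4,910.79

2008-01-01 to 2008-09-06: 250 days, exemption £370,000 → (£619,000 − £370,000) × 1.55% × 250/366 = £2,636.2705
2008-09-07 to 2008-12-31: 116 days, exemption £156,000 → (£619,000 − £156,000) × 1.55% × 116/366 = £2,274.5191
Total = £4,910.7896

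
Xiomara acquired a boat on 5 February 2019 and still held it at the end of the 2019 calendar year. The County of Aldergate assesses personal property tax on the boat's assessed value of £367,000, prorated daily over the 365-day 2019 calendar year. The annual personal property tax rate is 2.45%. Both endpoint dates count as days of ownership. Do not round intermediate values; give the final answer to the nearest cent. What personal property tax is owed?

£8,129.30

Days held (5 February – 31 December 2019): 330 out of 365
Tax = £367,000 × 2.45% × 330/365 = £8,129.3014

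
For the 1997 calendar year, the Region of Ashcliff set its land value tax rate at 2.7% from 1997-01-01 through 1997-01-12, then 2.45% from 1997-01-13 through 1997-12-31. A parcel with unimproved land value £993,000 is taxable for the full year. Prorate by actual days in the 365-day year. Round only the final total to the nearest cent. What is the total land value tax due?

£24,410.12

1997-01-01 to 1997-01-12: 12 days at 2.7% → £993,000 × 2.7% × 12/365 = £881.4575
1997-01-13 to 1997-12-31: 353 days at 2.45% → £993,000 × 2.45% × 353/365 = £23,528.6589
Total = £24,410.1164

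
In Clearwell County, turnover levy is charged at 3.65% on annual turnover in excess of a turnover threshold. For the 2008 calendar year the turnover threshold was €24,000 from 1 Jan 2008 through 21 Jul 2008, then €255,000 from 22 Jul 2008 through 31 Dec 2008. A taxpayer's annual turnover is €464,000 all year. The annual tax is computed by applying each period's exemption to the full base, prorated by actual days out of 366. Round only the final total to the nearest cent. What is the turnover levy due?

1 Jan – 21 Jul 2008: 203 days, exemption €24,000 → (€464,000 − €24,000) × 3.65% × 203/366 = €8,907.5956
22 Jul – 31 Dec 2008: 163 days, exemption €255,000 → (€464,000 − €255,000) × 3.65% × 163/366 = €3,397.3921
Total = €12,304.9877

€12,304.99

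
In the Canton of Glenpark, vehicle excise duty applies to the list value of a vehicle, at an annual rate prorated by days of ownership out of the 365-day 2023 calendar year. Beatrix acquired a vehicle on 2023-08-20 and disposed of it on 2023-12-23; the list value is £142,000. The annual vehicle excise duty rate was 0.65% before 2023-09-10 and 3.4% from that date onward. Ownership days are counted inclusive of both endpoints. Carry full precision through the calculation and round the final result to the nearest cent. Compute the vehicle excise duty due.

£1,441.98

2023-08-20 to 2023-09-09: 21 days at 0.65% → £142,000 × 0.65% × 21/365 = £53.1041
2023-09-10 to 2023-12-23: 105 days at 3.4% → £142,000 × 3.4% × 105/365 = £1,388.8767
Total = £1,441.9808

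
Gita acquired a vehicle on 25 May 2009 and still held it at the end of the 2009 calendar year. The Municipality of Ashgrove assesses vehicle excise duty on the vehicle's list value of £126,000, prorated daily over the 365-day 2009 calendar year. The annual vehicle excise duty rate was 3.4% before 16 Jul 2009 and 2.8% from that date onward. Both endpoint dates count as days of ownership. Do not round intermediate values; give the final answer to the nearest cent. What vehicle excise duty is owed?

£2,243.84

25 May – 15 Jul 2009: 52 days at 3.4% → £126,000 × 3.4% × 52/365 = £610.3233
16 Jul – 31 Dec 2009: 169 days at 2.8% → £126,000 × 2.8% × 169/365 = £1,633.5123
Total = £2,243.8356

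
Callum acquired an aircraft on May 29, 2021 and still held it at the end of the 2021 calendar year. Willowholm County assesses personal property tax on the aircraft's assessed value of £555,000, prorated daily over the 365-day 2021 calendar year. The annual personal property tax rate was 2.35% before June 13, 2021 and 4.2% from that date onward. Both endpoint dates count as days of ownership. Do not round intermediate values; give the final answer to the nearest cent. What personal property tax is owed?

£13,436.32

May 29 – June 12, 2021: 15 days at 2.35% → £555,000 × 2.35% × 15/365 = £535.9932
June 13 – December 31, 2021: 202 days at 4.2% → £555,000 × 4.2% × 202/365 = £12,900.3288
Total = £13,436.3219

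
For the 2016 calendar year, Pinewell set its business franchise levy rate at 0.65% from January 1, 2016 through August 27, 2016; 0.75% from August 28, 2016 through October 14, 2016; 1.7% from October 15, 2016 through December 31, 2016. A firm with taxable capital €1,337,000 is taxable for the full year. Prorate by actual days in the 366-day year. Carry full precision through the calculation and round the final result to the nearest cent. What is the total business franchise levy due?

€11,857.66

January 1 – August 27, 2016: 240 days at 0.65% → €1,337,000 × 0.65% × 240/366 = €5,698.6885
August 28 – October 14, 2016: 48 days at 0.75% → €1,337,000 × 0.75% × 48/366 = €1,315.0820
October 15 – December 31, 2016: 78 days at 1.7% → €1,337,000 × 1.7% × 78/366 = €4,843.8852
Total = €11,857.6557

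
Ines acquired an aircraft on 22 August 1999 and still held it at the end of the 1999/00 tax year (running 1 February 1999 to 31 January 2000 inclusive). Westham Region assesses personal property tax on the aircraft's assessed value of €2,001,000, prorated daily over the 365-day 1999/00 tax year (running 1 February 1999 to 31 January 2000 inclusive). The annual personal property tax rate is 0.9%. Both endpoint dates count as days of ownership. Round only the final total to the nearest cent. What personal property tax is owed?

€8,042.38

Days held (22 August 1999 – 31 January 2000): 163 out of 365
Tax = €2,001,000 × 0.9% × 163/365 = €8,042.3753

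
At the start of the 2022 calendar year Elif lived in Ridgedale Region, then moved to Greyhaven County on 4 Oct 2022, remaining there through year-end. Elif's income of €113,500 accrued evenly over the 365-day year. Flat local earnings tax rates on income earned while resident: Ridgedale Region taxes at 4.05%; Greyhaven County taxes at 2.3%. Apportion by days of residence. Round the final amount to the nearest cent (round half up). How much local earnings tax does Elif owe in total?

€4,112.43

Ridgedale Region, 1 Jan – 3 Oct 2022: 276 days → €113,500 × 4.05% × 276/365 = €3,475.8986
Greyhaven County, 4 Oct – 31 Dec 2022: 89 days → €113,500 × 2.3% × 89/365 = €636.5329
Total = €4,112.4315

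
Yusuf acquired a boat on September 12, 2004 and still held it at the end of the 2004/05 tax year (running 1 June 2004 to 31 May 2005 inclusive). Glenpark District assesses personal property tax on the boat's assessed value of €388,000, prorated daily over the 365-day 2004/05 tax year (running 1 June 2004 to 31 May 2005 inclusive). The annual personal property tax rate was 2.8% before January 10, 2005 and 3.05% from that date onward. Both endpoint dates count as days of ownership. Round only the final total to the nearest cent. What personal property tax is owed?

€8,175.64

September 12, 2004 – January 9, 2005: 120 days at 2.8% → €388,000 × 2.8% × 120/365 = €3,571.7260
January 10 – May 31, 2005: 142 days at 3.05% → €388,000 × 3.05% × 142/365 = €4,603.9123
Total = €8,175.6384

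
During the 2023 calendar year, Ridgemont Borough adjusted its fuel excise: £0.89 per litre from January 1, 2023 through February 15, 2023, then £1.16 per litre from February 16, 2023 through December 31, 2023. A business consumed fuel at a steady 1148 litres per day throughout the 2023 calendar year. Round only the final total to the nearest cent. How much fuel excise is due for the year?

£471,805.04

January 1 – February 15, 2023: 46 days × 1148 litres/day = 52,808 litres at £0.89/litre → £46,999.12
February 16 – December 31, 2023: 319 days × 1148 litres/day = 366,212 litres at £1.16/litre → £424,805.92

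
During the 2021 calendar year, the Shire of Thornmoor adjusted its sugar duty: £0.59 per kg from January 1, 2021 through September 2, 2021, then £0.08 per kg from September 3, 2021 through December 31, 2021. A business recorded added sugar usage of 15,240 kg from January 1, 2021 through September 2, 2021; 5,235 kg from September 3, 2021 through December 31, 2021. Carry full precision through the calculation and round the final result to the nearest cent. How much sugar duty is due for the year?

January 1 – September 2, 2021: 15,240 kg at £0.59/kg → £8,991.60
September 3 – December 31, 2021: 5,235 kg at £0.08/kg → £418.80

£9,410.40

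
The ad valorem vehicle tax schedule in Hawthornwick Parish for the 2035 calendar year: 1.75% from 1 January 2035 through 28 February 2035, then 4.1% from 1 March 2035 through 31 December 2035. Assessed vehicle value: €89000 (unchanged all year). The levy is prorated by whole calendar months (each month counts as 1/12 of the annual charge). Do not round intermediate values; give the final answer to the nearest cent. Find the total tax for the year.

1 January – 28 February 2035: 2 months at 1.75% → €89000 × 1.75% × 2/12 = €259.5833
1 March – 31 December 2035: 10 months at 4.1% → €89000 × 4.1% × 10/12 = €3040.8333
Total = €3300.4167

€3300.42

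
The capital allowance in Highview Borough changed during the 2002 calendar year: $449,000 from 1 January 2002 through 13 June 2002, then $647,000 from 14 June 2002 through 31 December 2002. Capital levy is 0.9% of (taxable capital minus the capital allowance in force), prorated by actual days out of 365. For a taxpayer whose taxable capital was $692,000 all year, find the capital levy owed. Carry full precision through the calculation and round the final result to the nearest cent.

1 January – 13 June 2002: 164 days, exemption $449,000 → ($692,000 − $449,000) × 0.9% × 164/365 = $982.6521
14 June – 31 December 2002: 201 days, exemption $647,000 → ($692,000 − $647,000) × 0.9% × 201/365 = $223.0274
Total = $1,205.6795

$1,205.68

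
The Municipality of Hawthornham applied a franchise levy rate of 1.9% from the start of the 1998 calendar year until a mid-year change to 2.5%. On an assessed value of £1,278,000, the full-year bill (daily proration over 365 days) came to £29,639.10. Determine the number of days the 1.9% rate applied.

110 days

Let d = days at the first rate; then 365 − d days at the second rate.
£1,278,000 × [1.9%·d + 2.5%·(365−d)] / 365 = £29,639.10
Solving gives d = 110, so the new rate took effect on April 21, 1998.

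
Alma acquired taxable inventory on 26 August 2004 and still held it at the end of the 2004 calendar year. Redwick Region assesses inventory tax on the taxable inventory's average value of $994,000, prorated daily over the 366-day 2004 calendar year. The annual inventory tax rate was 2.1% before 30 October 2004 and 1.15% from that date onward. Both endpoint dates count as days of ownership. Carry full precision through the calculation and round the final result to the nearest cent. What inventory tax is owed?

26 August – 29 October 2004: 65 days at 2.1% → $994,000 × 2.1% × 65/366 = $3,707.1311
30 October – 31 December 2004: 63 days at 1.15% → $994,000 × 1.15% × 63/366 = $1,967.6311
Total = $5,674.7623

$5,674.76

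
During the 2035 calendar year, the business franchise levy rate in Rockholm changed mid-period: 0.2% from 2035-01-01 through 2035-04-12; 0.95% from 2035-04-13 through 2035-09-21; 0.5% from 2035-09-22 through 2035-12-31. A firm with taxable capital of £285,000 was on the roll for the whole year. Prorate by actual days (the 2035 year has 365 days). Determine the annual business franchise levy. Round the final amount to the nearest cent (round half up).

£1,755.29

2035-01-01 to 2035-04-12: 102 days at 0.2% → £285,000 × 0.2% × 102/365 = £159.2877
2035-04-13 to 2035-09-21: 162 days at 0.95% → £285,000 × 0.95% × 162/365 = £1,201.6849
2035-09-22 to 2035-12-31: 101 days at 0.5% → £285,000 × 0.5% × 101/365 = £394.3151
Total = £1,755.2877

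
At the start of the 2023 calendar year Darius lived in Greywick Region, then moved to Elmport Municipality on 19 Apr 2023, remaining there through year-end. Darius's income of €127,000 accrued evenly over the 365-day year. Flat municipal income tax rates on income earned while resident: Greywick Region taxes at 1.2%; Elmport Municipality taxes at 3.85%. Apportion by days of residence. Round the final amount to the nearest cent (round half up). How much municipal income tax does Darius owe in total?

Greywick Region, 1 Jan – 18 Apr 2023: 108 days → €127,000 × 1.2% × 108/365 = €450.9370
Elmport Municipality, 19 Apr – 31 Dec 2023: 257 days → €127,000 × 3.85% × 257/365 = €3,442.7438
Total = €3,893.6808

€3,893.68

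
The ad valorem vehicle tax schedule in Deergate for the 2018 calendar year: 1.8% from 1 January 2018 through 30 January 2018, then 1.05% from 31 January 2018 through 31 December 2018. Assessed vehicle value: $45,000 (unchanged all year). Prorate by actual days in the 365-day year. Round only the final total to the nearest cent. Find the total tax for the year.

1 January – 30 January 2018: 30 days at 1.8% → $45,000 × 1.8% × 30/365 = $66.5753
31 January – 31 December 2018: 335 days at 1.05% → $45,000 × 1.05% × 335/365 = $433.6644
Total = $500.2397

$500.24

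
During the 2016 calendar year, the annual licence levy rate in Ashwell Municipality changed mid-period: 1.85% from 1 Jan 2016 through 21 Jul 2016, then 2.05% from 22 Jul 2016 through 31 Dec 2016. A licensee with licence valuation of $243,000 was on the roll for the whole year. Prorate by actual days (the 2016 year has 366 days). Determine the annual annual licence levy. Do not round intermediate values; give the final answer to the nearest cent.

1 Jan – 21 Jul 2016: 203 days at 1.85% → $243,000 × 1.85% × 203/366 = $2,493.4057
22 Jul – 31 Dec 2016: 163 days at 2.05% → $243,000 × 2.05% × 163/366 = $2,218.5369
Total = $4,711.9426

$4,711.94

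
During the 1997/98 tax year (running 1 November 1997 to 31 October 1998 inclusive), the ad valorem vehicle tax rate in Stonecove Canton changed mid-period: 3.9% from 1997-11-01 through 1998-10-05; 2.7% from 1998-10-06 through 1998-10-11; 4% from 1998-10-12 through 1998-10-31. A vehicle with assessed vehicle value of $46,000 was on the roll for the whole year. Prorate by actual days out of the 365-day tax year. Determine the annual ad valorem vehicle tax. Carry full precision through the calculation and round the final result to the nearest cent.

$1,787.45

1997-11-01 to 1998-10-05: 339 days at 3.9% → $46,000 × 3.9% × 339/365 = $1,666.2082
1998-10-06 to 1998-10-11: 6 days at 2.7% → $46,000 × 2.7% × 6/365 = $20.4164
1998-10-12 to 1998-10-31: 20 days at 4% → $46,000 × 4% × 20/365 = $100.8219
Total = $1,787.4466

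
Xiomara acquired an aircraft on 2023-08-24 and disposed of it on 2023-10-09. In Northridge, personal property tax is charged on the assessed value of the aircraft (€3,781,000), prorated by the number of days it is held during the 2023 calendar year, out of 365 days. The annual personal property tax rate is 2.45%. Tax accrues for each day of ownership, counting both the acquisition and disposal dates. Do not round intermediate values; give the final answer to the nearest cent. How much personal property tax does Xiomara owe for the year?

Days held (2023-08-24 to 2023-10-09): 47 out of 365
Tax = €3,781,000 × 2.45% × 47/365 = €11,928.2781

€11,928.28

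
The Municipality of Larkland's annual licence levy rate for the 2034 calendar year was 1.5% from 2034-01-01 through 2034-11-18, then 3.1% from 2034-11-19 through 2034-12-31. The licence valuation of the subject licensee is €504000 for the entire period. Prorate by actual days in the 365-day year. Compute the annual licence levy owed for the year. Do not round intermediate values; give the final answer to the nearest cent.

€8510.01

2034-01-01 to 2034-11-18: 322 days at 1.5% → €504000 × 1.5% × 322/365 = €6669.3699
2034-11-19 to 2034-12-31: 43 days at 3.1% → €504000 × 3.1% × 43/365 = €1840.6356
Total = €8510.0055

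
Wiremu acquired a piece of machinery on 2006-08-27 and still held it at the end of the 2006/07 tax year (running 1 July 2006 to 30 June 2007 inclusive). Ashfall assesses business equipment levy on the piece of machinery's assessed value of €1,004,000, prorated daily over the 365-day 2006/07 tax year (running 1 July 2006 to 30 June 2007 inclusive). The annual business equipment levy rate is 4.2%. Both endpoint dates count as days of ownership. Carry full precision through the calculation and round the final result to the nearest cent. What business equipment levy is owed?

€35,582.86

Days held (2006-08-27 to 2007-06-30): 308 out of 365
Tax = €1,004,000 × 4.2% × 308/365 = €35,582.8603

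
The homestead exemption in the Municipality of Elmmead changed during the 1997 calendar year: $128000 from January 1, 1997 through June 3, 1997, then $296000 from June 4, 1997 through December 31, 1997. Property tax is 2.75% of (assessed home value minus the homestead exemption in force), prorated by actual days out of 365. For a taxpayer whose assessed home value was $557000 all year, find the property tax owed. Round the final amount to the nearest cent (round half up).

$9126.76

January 1 – June 3, 1997: 154 days, exemption $128000 → ($557000 − $128000) × 2.75% × 154/365 = $4977.5753
June 4 – December 31, 1997: 211 days, exemption $296000 → ($557000 − $296000) × 2.75% × 211/365 = $4149.1849
Total = $9126.7603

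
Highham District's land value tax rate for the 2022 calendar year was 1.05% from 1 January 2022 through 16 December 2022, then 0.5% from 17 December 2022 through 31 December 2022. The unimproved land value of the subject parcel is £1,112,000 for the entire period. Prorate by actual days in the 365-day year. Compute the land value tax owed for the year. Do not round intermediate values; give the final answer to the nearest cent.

1 January – 16 December 2022: 350 days at 1.05% → £1,112,000 × 1.05% × 350/365 = £11,196.1644
17 December – 31 December 2022: 15 days at 0.5% → £1,112,000 × 0.5% × 15/365 = £228.4932
Total = £11,424.6575

£11,424.66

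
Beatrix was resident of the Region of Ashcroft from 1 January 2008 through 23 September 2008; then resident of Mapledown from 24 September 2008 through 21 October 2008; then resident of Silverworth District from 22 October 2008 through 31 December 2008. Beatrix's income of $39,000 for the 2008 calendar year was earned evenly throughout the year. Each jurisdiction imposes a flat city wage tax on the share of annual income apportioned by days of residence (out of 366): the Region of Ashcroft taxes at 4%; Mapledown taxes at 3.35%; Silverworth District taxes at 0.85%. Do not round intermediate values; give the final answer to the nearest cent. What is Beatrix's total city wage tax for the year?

The Region of Ashcroft, 1 January – 23 September 2008: 267 days → $39,000 × 4% × 267/366 = $1,138.0328
Mapledown, 24 September – 21 October 2008: 28 days → $39,000 × 3.35% × 28/366 = $99.9508
Silverworth District, 22 October – 31 December 2008: 71 days → $39,000 × 0.85% × 71/366 = $64.3074
Total = $1,302.2910

$1,302.29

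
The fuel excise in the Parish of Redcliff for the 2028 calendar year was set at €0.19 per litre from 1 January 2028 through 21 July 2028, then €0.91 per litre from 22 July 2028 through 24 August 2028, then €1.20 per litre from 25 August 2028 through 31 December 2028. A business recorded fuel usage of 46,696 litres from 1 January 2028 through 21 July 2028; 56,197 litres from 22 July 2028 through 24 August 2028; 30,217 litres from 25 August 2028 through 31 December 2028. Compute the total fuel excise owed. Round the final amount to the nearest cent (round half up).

€96271.91

1 January – 21 July 2028: 46,696 litres at €0.19/litre → €8872.24
22 July – 24 August 2028: 56,197 litres at €0.91/litre → €51139.27
25 August – 31 December 2028: 30,217 litres at €1.20/litre → €36260.40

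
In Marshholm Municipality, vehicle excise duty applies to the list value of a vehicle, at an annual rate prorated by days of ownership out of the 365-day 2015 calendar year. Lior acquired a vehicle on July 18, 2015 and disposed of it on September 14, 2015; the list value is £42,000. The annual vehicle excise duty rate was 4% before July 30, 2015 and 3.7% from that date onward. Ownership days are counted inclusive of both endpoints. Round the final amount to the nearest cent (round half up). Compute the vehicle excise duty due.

July 18 – July 29, 2015: 12 days at 4% → £42,000 × 4% × 12/365 = £55.2329
July 30 – September 14, 2015: 47 days at 3.7% → £42,000 × 3.7% × 47/365 = £200.1041
Total = £255.3370

£255.34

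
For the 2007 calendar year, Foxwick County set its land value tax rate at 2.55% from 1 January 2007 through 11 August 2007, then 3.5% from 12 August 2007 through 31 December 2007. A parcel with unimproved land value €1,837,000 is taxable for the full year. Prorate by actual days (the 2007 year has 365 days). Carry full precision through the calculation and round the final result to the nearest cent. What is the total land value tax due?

€53,632.85

1 January – 11 August 2007: 223 days at 2.55% → €1,837,000 × 2.55% × 223/365 = €28,619.4534
12 August – 31 December 2007: 142 days at 3.5% → €1,837,000 × 3.5% × 142/365 = €25,013.3973
Total = €53,632.8507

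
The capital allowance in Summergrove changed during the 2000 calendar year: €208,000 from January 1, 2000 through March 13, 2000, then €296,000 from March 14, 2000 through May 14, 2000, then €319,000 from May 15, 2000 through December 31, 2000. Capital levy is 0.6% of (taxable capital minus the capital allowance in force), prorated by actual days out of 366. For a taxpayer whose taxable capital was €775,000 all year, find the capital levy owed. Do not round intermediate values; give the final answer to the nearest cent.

€2,892.21

January 1 – March 13, 2000: 73 days, exemption €208,000 → (€775,000 − €208,000) × 0.6% × 73/366 = €678.5410
March 14 – May 14, 2000: 62 days, exemption €296,000 → (€775,000 − €296,000) × 0.6% × 62/366 = €486.8525
May 15 – December 31, 2000: 231 days, exemption €319,000 → (€775,000 − €319,000) × 0.6% × 231/366 = €1,726.8197
Total = €2,892.2131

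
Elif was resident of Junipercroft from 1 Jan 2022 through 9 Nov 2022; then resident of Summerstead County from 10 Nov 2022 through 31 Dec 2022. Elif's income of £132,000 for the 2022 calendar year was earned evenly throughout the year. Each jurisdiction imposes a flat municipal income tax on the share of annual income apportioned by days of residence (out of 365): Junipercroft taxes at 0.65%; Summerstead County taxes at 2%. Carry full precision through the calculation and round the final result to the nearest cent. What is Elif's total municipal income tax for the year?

Junipercroft, 1 Jan – 9 Nov 2022: 313 days → £132,000 × 0.65% × 313/365 = £735.7644
Summerstead County, 10 Nov – 31 Dec 2022: 52 days → £132,000 × 2% × 52/365 = £376.1096
Total = £1,111.8740

£1,111.87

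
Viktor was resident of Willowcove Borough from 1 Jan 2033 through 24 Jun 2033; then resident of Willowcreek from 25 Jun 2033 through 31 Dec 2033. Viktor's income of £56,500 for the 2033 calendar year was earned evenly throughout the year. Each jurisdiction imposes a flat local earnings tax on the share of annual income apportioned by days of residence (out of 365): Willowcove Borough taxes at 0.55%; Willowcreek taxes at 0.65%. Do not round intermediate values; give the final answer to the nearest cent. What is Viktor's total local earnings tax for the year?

£340.16

Willowcove Borough, 1 Jan – 24 Jun 2033: 175 days → £56,500 × 0.55% × 175/365 = £148.9897
Willowcreek, 25 Jun – 31 Dec 2033: 190 days → £56,500 × 0.65% × 190/365 = £191.1712
Total = £340.1610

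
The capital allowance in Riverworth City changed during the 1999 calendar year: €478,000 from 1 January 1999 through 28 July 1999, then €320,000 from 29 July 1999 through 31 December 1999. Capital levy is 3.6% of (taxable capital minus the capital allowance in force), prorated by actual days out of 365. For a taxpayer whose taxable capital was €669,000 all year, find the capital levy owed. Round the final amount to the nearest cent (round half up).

1 January – 28 July 1999: 209 days, exemption €478,000 → (€669,000 − €478,000) × 3.6% × 209/365 = €3,937.2164
29 July – 31 December 1999: 156 days, exemption €320,000 → (€669,000 − €320,000) × 3.6% × 156/365 = €5,369.8192
Total = €9,307.0356

€9,307.04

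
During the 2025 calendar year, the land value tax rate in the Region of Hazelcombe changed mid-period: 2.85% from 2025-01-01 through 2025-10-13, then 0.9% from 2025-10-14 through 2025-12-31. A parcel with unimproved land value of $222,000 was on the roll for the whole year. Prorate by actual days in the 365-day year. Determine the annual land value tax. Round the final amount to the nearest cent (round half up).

$5,390.04

2025-01-01 to 2025-10-13: 286 days at 2.85% → $222,000 × 2.85% × 286/365 = $4,957.5945
2025-10-14 to 2025-12-31: 79 days at 0.9% → $222,000 × 0.9% × 79/365 = $432.4438
Total = $5,390.0384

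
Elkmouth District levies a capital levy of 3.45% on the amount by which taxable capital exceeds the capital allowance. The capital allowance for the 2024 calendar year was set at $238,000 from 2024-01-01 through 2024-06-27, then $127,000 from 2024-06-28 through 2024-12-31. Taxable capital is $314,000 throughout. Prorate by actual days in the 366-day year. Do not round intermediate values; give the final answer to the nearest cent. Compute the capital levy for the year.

$4,578.60

2024-01-01 to 2024-06-27: 179 days, exemption $238,000 → ($314,000 − $238,000) × 3.45% × 179/366 = $1,282.3443
2024-06-28 to 2024-12-31: 187 days, exemption $127,000 → ($314,000 − $127,000) × 3.45% × 187/366 = $3,296.2582
Total = $4,578.6025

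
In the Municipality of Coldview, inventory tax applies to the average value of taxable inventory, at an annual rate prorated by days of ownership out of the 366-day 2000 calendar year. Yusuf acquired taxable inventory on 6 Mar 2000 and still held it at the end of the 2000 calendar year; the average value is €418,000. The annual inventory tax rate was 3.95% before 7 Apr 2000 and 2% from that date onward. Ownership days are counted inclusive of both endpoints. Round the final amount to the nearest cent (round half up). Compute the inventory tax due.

6 Mar – 6 Apr 2000: 32 days at 3.95% → €418,000 × 3.95% × 32/366 = €1,443.5847
7 Apr – 31 Dec 2000: 269 days at 2% → €418,000 × 2% × 269/366 = €6,144.3716
Total = €7,587.9563

€7,587.96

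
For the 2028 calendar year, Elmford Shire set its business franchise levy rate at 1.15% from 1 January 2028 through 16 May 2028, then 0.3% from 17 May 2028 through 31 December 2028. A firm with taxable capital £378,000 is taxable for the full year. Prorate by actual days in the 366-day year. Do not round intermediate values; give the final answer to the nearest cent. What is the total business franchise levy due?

£2,336.68

1 January – 16 May 2028: 137 days at 1.15% → £378,000 × 1.15% × 137/366 = £1,627.1557
17 May – 31 December 2028: 229 days at 0.3% → £378,000 × 0.3% × 229/366 = £709.5246
Total = £2,336.6803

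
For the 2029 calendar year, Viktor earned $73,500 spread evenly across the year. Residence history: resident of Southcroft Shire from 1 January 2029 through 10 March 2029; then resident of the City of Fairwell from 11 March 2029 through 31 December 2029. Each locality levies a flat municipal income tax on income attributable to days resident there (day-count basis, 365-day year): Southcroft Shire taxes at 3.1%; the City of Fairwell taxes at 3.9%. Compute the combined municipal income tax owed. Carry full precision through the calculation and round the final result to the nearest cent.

$2,755.34

Southcroft Shire, 1 January – 10 March 2029: 69 days → $73,500 × 3.1% × 69/365 = $430.7301
The City of Fairwell, 11 March – 31 December 2029: 296 days → $73,500 × 3.9% × 296/365 = $2,324.6137
Total = $2,755.3438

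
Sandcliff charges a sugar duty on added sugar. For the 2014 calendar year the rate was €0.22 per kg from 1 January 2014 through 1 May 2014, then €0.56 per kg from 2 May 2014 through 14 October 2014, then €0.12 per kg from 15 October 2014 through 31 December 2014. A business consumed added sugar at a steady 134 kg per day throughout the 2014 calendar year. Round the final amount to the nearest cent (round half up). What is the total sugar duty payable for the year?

€17277.96

1 January – 1 May 2014: 121 days × 134 kg/day = 16,214 kg at €0.22/kg → €3567.08
2 May – 14 October 2014: 166 days × 134 kg/day = 22,244 kg at €0.56/kg → €12456.64
15 October – 31 December 2014: 78 days × 134 kg/day = 10,452 kg at €0.12/kg → €1254.24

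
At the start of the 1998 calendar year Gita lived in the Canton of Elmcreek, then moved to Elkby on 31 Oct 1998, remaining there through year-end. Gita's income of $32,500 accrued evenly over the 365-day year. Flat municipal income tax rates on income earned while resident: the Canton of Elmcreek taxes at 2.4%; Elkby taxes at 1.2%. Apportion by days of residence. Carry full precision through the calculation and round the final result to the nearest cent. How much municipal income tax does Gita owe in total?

The Canton of Elmcreek, 1 Jan – 30 Oct 1998: 303 days → $32,500 × 2.4% × 303/365 = $647.5068
Elkby, 31 Oct – 31 Dec 1998: 62 days → $32,500 × 1.2% × 62/365 = $66.2466
Total = $713.7534

$713.75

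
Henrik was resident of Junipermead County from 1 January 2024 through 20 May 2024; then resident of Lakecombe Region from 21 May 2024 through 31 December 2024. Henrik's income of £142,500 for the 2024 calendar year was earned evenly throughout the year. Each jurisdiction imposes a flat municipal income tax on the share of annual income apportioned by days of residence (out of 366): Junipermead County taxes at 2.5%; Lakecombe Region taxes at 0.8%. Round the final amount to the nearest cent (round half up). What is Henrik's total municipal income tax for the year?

Junipermead County, 1 January – 20 May 2024: 141 days → £142,500 × 2.5% × 141/366 = £1,372.4385
Lakecombe Region, 21 May – 31 December 2024: 225 days → £142,500 × 0.8% × 225/366 = £700.8197
Total = £2,073.2582

£2,073.26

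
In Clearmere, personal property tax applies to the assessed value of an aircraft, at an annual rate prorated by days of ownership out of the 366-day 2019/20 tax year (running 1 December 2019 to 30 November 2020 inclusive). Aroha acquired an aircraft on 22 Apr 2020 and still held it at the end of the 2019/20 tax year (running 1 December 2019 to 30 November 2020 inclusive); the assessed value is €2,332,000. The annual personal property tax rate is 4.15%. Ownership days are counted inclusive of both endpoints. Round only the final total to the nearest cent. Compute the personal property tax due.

€58,965.83

Days held (22 Apr – 30 Nov 2020): 223 out of 366
Tax = €2,332,000 × 4.15% × 223/366 = €58,965.8306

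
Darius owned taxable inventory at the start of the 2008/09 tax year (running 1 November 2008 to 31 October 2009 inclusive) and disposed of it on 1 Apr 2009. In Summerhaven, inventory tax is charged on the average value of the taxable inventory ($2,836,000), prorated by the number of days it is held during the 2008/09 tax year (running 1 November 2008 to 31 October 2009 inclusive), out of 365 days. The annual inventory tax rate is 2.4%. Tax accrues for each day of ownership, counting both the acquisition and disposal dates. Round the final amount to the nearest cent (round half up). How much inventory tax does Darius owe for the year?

$28,344.46

Days held (1 Nov 2008 – 1 Apr 2009): 152 out of 365
Tax = $2,836,000 × 2.4% × 152/365 = $28,344.4603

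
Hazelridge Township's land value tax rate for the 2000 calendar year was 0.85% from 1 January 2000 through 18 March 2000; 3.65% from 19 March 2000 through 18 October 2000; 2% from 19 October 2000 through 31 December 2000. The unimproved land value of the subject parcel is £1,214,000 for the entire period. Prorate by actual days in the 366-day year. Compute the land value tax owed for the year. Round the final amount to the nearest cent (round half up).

1 January – 18 March 2000: 78 days at 0.85% → £1,214,000 × 0.85% × 78/366 = £2,199.1311
19 March – 18 October 2000: 214 days at 3.65% → £1,214,000 × 3.65% × 214/366 = £25,908.6175
19 October – 31 December 2000: 74 days at 2% → £1,214,000 × 2% × 74/366 = £4,909.0710
Total = £33,016.8197

£33,016.82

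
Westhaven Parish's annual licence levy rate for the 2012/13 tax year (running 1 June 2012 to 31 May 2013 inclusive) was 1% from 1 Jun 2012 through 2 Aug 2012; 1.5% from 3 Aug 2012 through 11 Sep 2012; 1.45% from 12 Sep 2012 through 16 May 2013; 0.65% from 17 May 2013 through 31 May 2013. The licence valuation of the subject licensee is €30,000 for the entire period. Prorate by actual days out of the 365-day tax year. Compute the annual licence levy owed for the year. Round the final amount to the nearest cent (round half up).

€403.48

1 Jun – 2 Aug 2012: 63 days at 1% → €30,000 × 1% × 63/365 = €51.7808
3 Aug – 11 Sep 2012: 40 days at 1.5% → €30,000 × 1.5% × 40/365 = €49.3151
12 Sep 2012 – 16 May 2013: 247 days at 1.45% → €30,000 × 1.45% × 247/365 = €294.3699
17 May – 31 May 2013: 15 days at 0.65% → €30,000 × 0.65% × 15/365 = €8.0137
Total = €403.4795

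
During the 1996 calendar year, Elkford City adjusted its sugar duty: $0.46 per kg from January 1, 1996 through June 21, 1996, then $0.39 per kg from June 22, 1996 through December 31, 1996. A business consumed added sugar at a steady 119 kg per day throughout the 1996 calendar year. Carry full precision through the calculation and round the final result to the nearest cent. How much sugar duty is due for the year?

$18,427.15

January 1 – June 21, 1996: 173 days × 119 kg/day = 20,587 kg at $0.46/kg → $9,470.02
June 22 – December 31, 1996: 193 days × 119 kg/day = 22,967 kg at $0.39/kg → $8,957.13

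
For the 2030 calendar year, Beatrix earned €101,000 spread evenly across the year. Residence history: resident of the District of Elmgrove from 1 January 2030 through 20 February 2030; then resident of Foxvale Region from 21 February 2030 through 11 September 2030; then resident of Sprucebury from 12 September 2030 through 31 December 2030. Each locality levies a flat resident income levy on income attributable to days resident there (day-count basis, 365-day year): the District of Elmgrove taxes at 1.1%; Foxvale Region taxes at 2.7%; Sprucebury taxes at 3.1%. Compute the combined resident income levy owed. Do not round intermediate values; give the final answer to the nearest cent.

The District of Elmgrove, 1 January – 20 February 2030: 51 days → €101,000 × 1.1% × 51/365 = €155.2356
Foxvale Region, 21 February – 11 September 2030: 203 days → €101,000 × 2.7% × 203/365 = €1,516.6603
Sprucebury, 12 September – 31 December 2030: 111 days → €101,000 × 3.1% × 111/365 = €952.1671
Total = €2,624.0630

€2,624.06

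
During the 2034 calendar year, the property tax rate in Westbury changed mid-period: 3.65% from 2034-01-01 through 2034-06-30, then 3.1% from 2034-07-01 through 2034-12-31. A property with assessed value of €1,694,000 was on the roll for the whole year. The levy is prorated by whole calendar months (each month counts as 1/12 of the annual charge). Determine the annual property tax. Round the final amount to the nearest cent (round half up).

2034-01-01 to 2034-06-30: 6 months at 3.65% → €1,694,000 × 3.65% × 6/12 = €30,915.5000
2034-07-01 to 2034-12-31: 6 months at 3.1% → €1,694,000 × 3.1% × 6/12 = €26,257.0000
Total = €57,172.5000

€57,172.50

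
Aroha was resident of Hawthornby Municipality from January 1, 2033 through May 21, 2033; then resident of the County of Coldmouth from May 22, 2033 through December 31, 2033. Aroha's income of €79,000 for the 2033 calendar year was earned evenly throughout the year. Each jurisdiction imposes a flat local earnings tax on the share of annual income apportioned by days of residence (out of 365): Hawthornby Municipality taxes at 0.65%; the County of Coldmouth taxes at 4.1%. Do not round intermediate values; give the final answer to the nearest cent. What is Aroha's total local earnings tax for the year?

Hawthornby Municipality, January 1 – May 21, 2033: 141 days → €79,000 × 0.65% × 141/365 = €198.3658
The County of Coldmouth, May 22 – December 31, 2033: 224 days → €79,000 × 4.1% × 224/365 = €1,987.7699
Total = €2,186.1356

€2,186.14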